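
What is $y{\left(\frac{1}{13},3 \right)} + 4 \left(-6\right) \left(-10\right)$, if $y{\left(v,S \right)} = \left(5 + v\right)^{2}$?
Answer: $\frac{44916}{169} \approx 265.78$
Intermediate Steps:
$y{\left(\frac{1}{13},3 \right)} + 4 \left(-6\right) \left(-10\right) = \left(5 + \frac{1}{13}\right)^{2} + 4 \left(-6\right) \left(-10\right) = \left(5 + \frac{1}{13}\right)^{2} - -240 = \left(\frac{66}{13}\right)^{2} + 240 = \frac{4356}{169} + 240 = \frac{44916}{169}$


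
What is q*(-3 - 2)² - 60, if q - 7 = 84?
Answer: 2215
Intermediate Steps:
q = 91 (q = 7 + 84 = 91)
q*(-3 - 2)² - 60 = 91*(-3 - 2)² - 60 = 91*(-5)² - 60 = 91*25 - 60 = 2275 - 60 = 2215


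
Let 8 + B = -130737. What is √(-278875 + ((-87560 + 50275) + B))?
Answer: I*√446905 ≈ 668.51*I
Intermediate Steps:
B = -130745 (B = -8 - 130737 = -130745)
√(-278875 + ((-87560 + 50275) + B)) = √(-278875 + ((-87560 + 50275) - 130745)) = √(-278875 + (-37285 - 130745)) = √(-278875 - 168030) = √(-446905) = I*√446905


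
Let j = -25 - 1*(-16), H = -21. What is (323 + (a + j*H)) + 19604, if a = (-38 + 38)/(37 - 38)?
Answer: 20116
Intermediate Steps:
a = 0 (a = 0/(-1) = 0*(-1) = 0)
j = -9 (j = -25 + 16 = -9)
(323 + (a + j*H)) + 19604 = (323 + (0 - 9*(-21))) + 19604 = (323 + (0 + 189)) + 19604 = (323 + 189) + 19604 = 512 + 19604 = 20116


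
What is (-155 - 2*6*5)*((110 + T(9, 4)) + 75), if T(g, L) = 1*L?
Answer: -40635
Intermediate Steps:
T(g, L) = L
(-155 - 2*6*5)*((110 + T(9, 4)) + 75) = (-155 - 2*6*5)*((110 + 4) + 75) = (-155 - 12*5)*(114 + 75) = (-155 - 60)*189 = -215*189 = -40635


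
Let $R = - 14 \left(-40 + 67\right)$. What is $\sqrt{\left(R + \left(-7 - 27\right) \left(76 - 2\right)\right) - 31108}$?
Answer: $3 i \sqrt{3778} \approx 184.4 i$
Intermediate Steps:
$R = -378$ ($R = \left(-14\right) 27 = -378$)
$\sqrt{\left(R + \left(-7 - 27\right) \left(76 - 2\right)\right) - 31108} = \sqrt{\left(-378 + \left(-7 - 27\right) \left(76 - 2\right)\right) - 31108} = \sqrt{\left(-378 + \left(-7 - 27\right) 74\right) - 31108} = \sqrt{\left(-378 - 2516\right) - 31108} = \sqrt{-2894 - 31108} = \sqrt{-34002} = 3 i \sqrt{3778}$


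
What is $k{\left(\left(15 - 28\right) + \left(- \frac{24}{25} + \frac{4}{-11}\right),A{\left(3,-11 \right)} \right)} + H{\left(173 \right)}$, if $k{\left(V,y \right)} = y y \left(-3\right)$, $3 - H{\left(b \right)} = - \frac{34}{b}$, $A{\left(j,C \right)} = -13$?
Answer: $- \frac{87158}{173} \approx -503.8$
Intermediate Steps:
$H{\left(b \right)} = 3 + \frac{34}{b}$ ($H{\left(b \right)} = 3 - - \frac{34}{b} = 3 + \frac{34}{b}$)
$k{\left(V,y \right)} = - 3 y^{2}$ ($k{\left(V,y \right)} = y^{2} \left(-3\right) = - 3 y^{2}$)
$k{\left(\left(15 - 28\right) + \left(- \frac{24}{25} + \frac{4}{-11}\right),A{\left(3,-11 \right)} \right)} + H{\left(173 \right)} = - 3 \left(-13\right)^{2} + \left(3 + \frac{34}{173}\right) = \left(-3\right) 169 + \left(3 + 34 \cdot \frac{1}{173}\right) = -507 + \left(3 + \frac{34}{173}\right) = -507 + \frac{553}{173} = - \frac{87158}{173}$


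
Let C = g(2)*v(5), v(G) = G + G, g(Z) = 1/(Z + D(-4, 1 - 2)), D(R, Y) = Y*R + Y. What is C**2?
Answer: 4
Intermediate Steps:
D(R, Y) = Y + R*Y (D(R, Y) = R*Y + Y = Y + R*Y)
g(Z) = 1/(3 + Z) (g(Z) = 1/(Z + (1 - 2)*(1 - 4)) = 1/(Z - 1*(-3)) = 1/(Z + 3) = 1/(3 + Z))
v(G) = 2*G
C = 2 (C = (2*5)/(3 + 2) = 10/5 = (1/5)*10 = 2)
C**2 = 2**2 = 4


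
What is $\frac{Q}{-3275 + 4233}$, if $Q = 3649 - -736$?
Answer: $\frac{4385}{958} \approx 4.5772$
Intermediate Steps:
$Q = 4385$ ($Q = 3649 + 736 = 4385$)
$\frac{Q}{-3275 + 4233} = \frac{4385}{-3275 + 4233} = \frac{4385}{958}$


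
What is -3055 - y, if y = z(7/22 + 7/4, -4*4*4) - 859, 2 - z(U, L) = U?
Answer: -96621/44 ≈ -2195.9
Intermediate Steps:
z(U, L) = 2 - U
y = -37799/44 (y = (2 - (7/22 + 7/4)) - 859 = (2 - 1*91/44) - 859 = (2 - 91/44) - 859 = -3/44 - 859 = -37799/44 ≈ -859.07)
-3055 - y = -3055 - 1*(-37799/44) = -3055 + 37799/44 = -96621/44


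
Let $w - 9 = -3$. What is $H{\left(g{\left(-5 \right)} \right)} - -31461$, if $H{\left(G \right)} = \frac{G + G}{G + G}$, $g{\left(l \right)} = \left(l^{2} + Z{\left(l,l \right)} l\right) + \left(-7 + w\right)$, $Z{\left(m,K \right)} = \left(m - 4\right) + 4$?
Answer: $31462$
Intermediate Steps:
$w = 6$ ($w = 9 - 3 = 6$)
$Z{\left(m,K \right)} = m$ ($Z{\left(m,K \right)} = \left(-4 + m\right) + 4 = m$)
$g{\left(l \right)} = -1 + 2 l^{2}$ ($g{\left(l \right)} = \left(l^{2} + l l\right) + \left(-7 + 6\right) = \left(l^{2} + l^{2}\right) - 1 = 2 l^{2} - 1 = -1 + 2 l^{2}$)
$H{\left(G \right)} = 1$ ($H{\left(G \right)} = \frac{2 G}{2 G} = 2 G \frac{1}{2 G} = 1$)
$H{\left(g{\left(-5 \right)} \right)} - -31461 = 1 - -31461 = 1 + 31461 = 31462$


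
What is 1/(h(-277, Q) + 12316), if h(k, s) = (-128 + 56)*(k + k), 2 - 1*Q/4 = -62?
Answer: 1/52204 ≈ 1.9156e-5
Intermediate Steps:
Q = 256 (Q = 8 - 4*(-62) = 8 + 248 = 256)
h(k, s) = -144*k
1/(h(-277, Q) + 12316) = 1/(-144*(-277) + 12316) = 1/(39888 + 12316) = 1/52204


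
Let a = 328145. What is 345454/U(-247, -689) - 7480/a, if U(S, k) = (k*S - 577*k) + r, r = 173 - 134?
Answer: 21822409166/37262505475 ≈ 0.58564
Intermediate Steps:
r = 39
U(S, k) = 39 - 577*k + S*k (U(S, k) = (k*S - 577*k) + 39 = (S*k - 577*k) + 39 = (-577*k + S*k) + 39 = 39 - 577*k + S*k)
345454/U(-247, -689) - 7480/a = 345454/(39 - 577*(-689) - 247*(-689)) - 7480/328145 = 345454/(39 + 397553 + 170183) - 7480*1/328145 = 345454/567775 - 1496/65629 = 21822409166/37262505475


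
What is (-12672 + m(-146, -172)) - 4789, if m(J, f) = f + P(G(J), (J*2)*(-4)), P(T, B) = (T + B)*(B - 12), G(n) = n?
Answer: 1163799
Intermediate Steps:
P(T, B) = (-12 + B)*(B + T) (P(T, B) = (B + T)*(-12 + B) = (-12 + B)*(B + T))
m(J, f) = f + 56*J² + 84*J (m(J, f) = f + (((J*2)*(-4))² - 12*J*2*(-4) - 12*J + ((J*2)*(-4))*J) = f + (((2*J)*(-4))² - 12*2*J*(-4) - 12*J + ((2*J)*(-4))*J) = f + ((-8*J)² - (-96)*J - 12*J + (-8*J)*J) = f + (64*J² + 96*J - 12*J - 8*J²) = f + (56*J² + 84*J) = f + 56*J² + 84*J)
(-12672 + m(-146, -172)) - 4789 = (-12672 + (-172 + 56*(-146)² + 84*(-146))) - 4789 = (-12672 + (-172 + 56*21316 - 12264)) - 4789 = (-12672 + (-172 + 1193696 - 12264)) - 4789 = (-12672 + 1181260) - 4789 = 1168588 - 4789 = 1163799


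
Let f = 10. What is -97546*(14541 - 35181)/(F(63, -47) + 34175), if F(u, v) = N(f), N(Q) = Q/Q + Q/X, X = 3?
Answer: 3020024160/51269 ≈ 58905.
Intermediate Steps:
N(Q) = 1 + Q/3 (N(Q) = Q/Q + Q/3 = 1 + Q*(⅓) = 1 + Q/3)
F(u, v) = 13/3 (F(u, v) = 1 + (⅓)*10 = 1 + 10/3 = 13/3)
-97546*(14541 - 35181)/(F(63, -47) + 34175) = -97546*(14541 - 35181)/(13/3 + 34175) = -97546/((102538/3)/(-20640)) = -97546/((102538/3)*(-1/20640)) = -97546/(-51269/30960) = -97546*(-30960/51269) = 3020024160/51269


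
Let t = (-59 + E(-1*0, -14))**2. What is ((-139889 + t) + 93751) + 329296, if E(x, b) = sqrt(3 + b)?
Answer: 286628 - 118*I*sqrt(11) ≈ 2.8663e+5 - 391.36*I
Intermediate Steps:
t = (-59 + I*sqrt(11))**2 (t = (-59 + sqrt(3 - 14))**2 = (-59 + sqrt(-11))**2 = (-59 + I*sqrt(11))**2 ≈ 3470.0 - 391.36*I)
((-139889 + t) + 93751) + 329296 = ((-139889 + (59 - I*sqrt(11))**2) + 93751) + 329296 = (-46138 + (59 - I*sqrt(11))**2) + 329296 = 283158 + (59 - I*sqrt(11))**2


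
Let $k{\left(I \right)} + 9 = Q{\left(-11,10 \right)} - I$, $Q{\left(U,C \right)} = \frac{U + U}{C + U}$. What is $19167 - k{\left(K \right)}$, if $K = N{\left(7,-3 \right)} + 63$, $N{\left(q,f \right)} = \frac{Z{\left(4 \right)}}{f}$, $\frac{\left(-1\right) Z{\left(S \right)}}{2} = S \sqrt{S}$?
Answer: $\frac{57667}{3} \approx 19222.0$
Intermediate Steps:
$Z{\left(S \right)} = - 2 S^{\frac{3}{2}}$ ($Z{\left(S \right)} = - 2 S \sqrt{S} = - 2 S^{\frac{3}{2}}$)
$Q{\left(U,C \right)} = \frac{2 U}{C + U}$
$N{\left(q,f \right)} = - \frac{16}{f}$ ($N{\left(q,f \right)} = \frac{\left(-2\right) 4^{\frac{3}{2}}}{f} = \frac{\left(-2\right) 8}{f} = - \frac{16}{f}$)
$K = \frac{205}{3}$ ($K = - \frac{16}{-3} + 63 = \left(-16\right) \left(- \frac{1}{3}\right) + 63 = \frac{16}{3} + 63 = \frac{205}{3} \approx 68.333$)
$k{\left(I \right)} = 13 - I$ ($k{\left(I \right)} = -9 - \left(I + \frac{22}{10 - 11}\right) = -9 - \left(-22 + I\right) = 13 - I$)
$19167 - k{\left(K \right)} = 19167 - \left(13 - \frac{205}{3}\right) = 19167 - - \frac{166}{3} = 19167 + \frac{166}{3} = \frac{57667}{3}$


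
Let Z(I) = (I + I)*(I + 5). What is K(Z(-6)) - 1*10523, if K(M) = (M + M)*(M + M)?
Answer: -9947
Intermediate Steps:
Z(I) = 2*I*(5 + I) (Z(I) = (2*I)*(5 + I) = 2*I*(5 + I))
K(M) = 4*M² (K(M) = (2*M)*(2*M) = 4*M²)
K(Z(-6)) - 1*10523 = 4*(2*(-6)*(5 - 6))² - 1*10523 = 4*(2*(-6)*(-1))² - 10523 = 4*12² - 10523 = 4*144 - 10523 = 576 - 10523 = -9947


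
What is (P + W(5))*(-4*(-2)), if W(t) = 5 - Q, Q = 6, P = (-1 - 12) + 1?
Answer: -104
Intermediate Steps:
P = -12 (P = -13 + 1 = -12)
W(t) = -1 (W(t) = 5 - 1*6 = 5 - 6 = -1)
(P + W(5))*(-4*(-2)) = (-12 - 1)*(-4*(-2)) = -13*8 = -104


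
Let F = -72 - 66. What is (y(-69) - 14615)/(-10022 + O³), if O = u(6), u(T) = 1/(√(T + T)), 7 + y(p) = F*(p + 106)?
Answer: 341649819648/173561156351 + 473472*√3/173561156351 ≈ 1.9685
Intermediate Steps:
F = -138
y(p) = -14635 - 138*p (y(p) = -7 - 138*(p + 106) = -7 - 138*(106 + p) = -7 + (-14628 - 138*p) = -14635 - 138*p)
u(T) = √2/(2*√T) (u(T) = 1/(√(2*T)) = 1/(√2*√T) = √2/(2*√T))
O = √3/6 (O = √2/(2*√6) = √2*(√6/6)/2 = √3/6 ≈ 0.28868)
(y(-69) - 14615)/(-10022 + O³) = ((-14635 - 138*(-69)) - 14615)/(-10022 + (√3/6)³) = ((-14635 + 9522) - 14615)/(-10022 + √3/72) = (-5113 - 14615)/(-10022 + √3/72) = -19728/(-10022 + √3/72)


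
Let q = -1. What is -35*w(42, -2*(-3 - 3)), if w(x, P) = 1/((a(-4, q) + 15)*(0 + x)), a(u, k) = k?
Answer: -5/84 ≈ -0.059524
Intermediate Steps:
w(x, P) = 1/(14*x) (w(x, P) = 1/((-1 + 15)*(0 + x)) = 1/(14*x))
-35*w(42, -2*(-3 - 3)) = -5/(2*42) = -35*1/588 = -5/84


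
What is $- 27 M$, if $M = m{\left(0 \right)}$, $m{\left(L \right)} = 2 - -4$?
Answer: $-162$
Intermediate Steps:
$m{\left(L \right)} = 6$ ($m{\left(L \right)} = 2 + 4 = 6$)
$M = 6$
$- 27 M = \left(-27\right) 6 = -162$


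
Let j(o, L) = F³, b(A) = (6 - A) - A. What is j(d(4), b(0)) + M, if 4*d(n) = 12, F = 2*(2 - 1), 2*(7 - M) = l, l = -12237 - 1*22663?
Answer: 17465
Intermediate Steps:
l = -34900 (l = -12237 - 22663 = -34900)
M = 17457 (M = 7 - ½*(-34900) = 7 + 17450 = 17457)
F = 2 (F = 2*1 = 2)
d(n) = 3 (d(n) = (¼)*12 = 3)
b(A) = 6 - 2*A
j(o, L) = 8 (j(o, L) = 2³ = 8)
j(d(4), b(0)) + M = 8 + 17457 = 17465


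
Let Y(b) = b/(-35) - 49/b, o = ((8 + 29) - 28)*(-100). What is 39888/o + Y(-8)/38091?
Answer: -787820491/17775800 ≈ -44.320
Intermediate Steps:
o = -900 (o = (37 - 28)*(-100) = 9*(-100) = -900)
Y(b) = -49/b - b/35 (Y(b) = b*(-1/35) - 49/b = -b/35 - 49/b = -49/b - b/35)
39888/o + Y(-8)/38091 = 39888/(-900) + (-49/(-8) - 1/35*(-8))/38091 = 39888*(-1/900) + (-49*(-⅛) + 8/35)*(1/38091) = -1108/25 + (49/8 + 8/35)*(1/38091) = -1108/25 + (1779/280)*(1/38091) = -1108/25 + 593/3555160 = -787820491/17775800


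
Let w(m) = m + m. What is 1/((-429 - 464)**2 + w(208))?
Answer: 1/797865 ≈ 1.2533e-6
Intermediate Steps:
w(m) = 2*m
1/((-429 - 464)**2 + w(208)) = 1/((-429 - 464)**2 + 2*208) = 1/((-893)**2 + 416) = 1/(797449 + 416) = 1/797865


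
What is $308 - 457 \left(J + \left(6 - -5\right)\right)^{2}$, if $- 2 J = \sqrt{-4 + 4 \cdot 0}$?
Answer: $-54532 + 10054 i \approx -54532.0 + 10054.0 i$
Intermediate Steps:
$J = - i$ ($J = - \frac{\sqrt{-4 + 4 \cdot 0}}{2} = - \frac{\sqrt{-4 + 0}}{2} = - \frac{\sqrt{-4}}{2} = - \frac{2 i}{2} = - i \approx - 1.0 i$)
$308 - 457 \left(J + \left(6 - -5\right)\right)^{2} = 308 - 457 \left(- i + \left(6 - -5\right)\right)^{2} = 308 - 457 \left(- i + \left(6 + 5\right)\right)^{2} = 308 - 457 \left(- i + 11\right)^{2} = 308 - 457 \left(11 - i\right)^{2}$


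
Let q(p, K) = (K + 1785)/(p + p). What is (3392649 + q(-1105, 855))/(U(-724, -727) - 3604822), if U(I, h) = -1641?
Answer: -749775165/797028323 ≈ -0.94071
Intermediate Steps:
q(p, K) = (1785 + K)/(2*p) (q(p, K) = (1785 + K)/((2*p)) = (1785 + K)*(1/(2*p)) = (1785 + K)/(2*p))
(3392649 + q(-1105, 855))/(U(-724, -727) - 3604822) = (3392649 + (½)*(1785 + 855)/(-1105))/(-1641 - 3604822) = (3392649 + (½)*(-1/1105)*2640)/(-3606463) = (3392649 - 264/221)*(-1/3606463) = (749775165/221)*(-1/3606463) = -749775165/797028323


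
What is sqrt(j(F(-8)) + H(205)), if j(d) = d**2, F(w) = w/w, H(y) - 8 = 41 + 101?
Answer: sqrt(151) ≈ 12.288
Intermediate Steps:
H(y) = 150 (H(y) = 8 + (41 + 101) = 8 + 142 = 150)
F(w) = 1
sqrt(j(F(-8)) + H(205)) = sqrt(1**2 + 150) = sqrt(1 + 150) = sqrt(151)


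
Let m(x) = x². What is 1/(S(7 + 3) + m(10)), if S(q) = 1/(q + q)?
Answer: 20/2001 ≈ 0.0099950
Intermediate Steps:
S(q) = 1/(2*q)
1/(S(7 + 3) + m(10)) = 1/(1/(2*(7 + 3)) + 10²) = 1/((½)/10 + 100) = 1/((½)*(⅒) + 100) = 1/(1/20 + 100) = 1/(2001/20) = 20/2001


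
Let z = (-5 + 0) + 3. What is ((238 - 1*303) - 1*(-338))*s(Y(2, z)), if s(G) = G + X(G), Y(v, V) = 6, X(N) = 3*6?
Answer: 6552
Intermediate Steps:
z = -2 (z = -5 + 3 = -2)
X(N) = 18
s(G) = 18 + G (s(G) = G + 18 = 18 + G)
((238 - 1*303) - 1*(-338))*s(Y(2, z)) = ((238 - 1*303) - 1*(-338))*(18 + 6) = ((238 - 303) + 338)*24 = (-65 + 338)*24 = 273*24 = 6552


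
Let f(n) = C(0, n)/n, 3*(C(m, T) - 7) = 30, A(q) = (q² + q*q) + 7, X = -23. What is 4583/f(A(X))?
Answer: 4880895/17 ≈ 2.8711e+5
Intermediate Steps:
A(q) = 7 + 2*q² (A(q) = (q² + q²) + 7 = 2*q² + 7 = 7 + 2*q²)
C(m, T) = 17 (C(m, T) = 7 + (⅓)*30 = 7 + 10 = 17)
f(n) = 17/n
4583/f(A(X)) = 4583/((17/(7 + 2*(-23)²))) = 4583/((17/(7 + 2*529))) = 4583/((17/(7 + 1058))) = 4583/((17/1065)) = 4583/((17*(1/1065))) = 4583/(17/1065) = 4583*(1065/17) = 4880895/17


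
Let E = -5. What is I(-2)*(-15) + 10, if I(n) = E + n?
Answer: 115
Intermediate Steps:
I(n) = -5 + n
I(-2)*(-15) + 10 = (-5 - 2)*(-15) + 10 = -7*(-15) + 10 = 105 + 10 = 115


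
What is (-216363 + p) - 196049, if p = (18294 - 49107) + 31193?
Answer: -412032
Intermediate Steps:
p = 380 (p = -30813 + 31193 = 380)
(-216363 + p) - 196049 = (-216363 + 380) - 196049 = -215983 - 196049 = -412032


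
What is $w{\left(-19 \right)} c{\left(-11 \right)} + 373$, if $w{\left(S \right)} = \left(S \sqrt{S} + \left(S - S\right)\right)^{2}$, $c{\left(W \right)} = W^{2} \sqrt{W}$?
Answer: $373 - 829939 i \sqrt{11} \approx 373.0 - 2.7526 \cdot 10^{6} i$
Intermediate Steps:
$c{\left(W \right)} = W^{\frac{5}{2}}$
$w{\left(S \right)} = S^{3}$ ($w{\left(S \right)} = \left(S^{\frac{3}{2}} + 0\right)^{2} = \left(S^{\frac{3}{2}}\right)^{2} = S^{3}$)
$w{\left(-19 \right)} c{\left(-11 \right)} + 373 = \left(-19\right)^{3} \left(-11\right)^{\frac{5}{2}} + 373 = - 6859 \cdot 121 i \sqrt{11} + 373 = - 829939 i \sqrt{11} + 373 = 373 - 829939 i \sqrt{11}$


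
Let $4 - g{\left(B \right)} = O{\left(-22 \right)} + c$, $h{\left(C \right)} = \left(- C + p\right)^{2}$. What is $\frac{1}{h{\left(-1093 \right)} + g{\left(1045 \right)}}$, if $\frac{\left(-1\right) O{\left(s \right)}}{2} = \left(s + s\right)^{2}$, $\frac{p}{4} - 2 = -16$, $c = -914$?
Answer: $\frac{1}{1080159} \approx 9.2579 \cdot 10^{-7}$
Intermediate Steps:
$p = -56$ ($p = 8 + 4 \left(-16\right) = 8 - 64 = -56$)
$O{\left(s \right)} = - 8 s^{2}$ ($O{\left(s \right)} = - 2 \left(s + s\right)^{2} = - 2 \left(2 s\right)^{2} = - 2 \cdot 4 s^{2} = - 8 s^{2}$)
$h{\left(C \right)} = \left(-56 - C\right)^{2}$ ($h{\left(C \right)} = \left(- C - 56\right)^{2} = \left(-56 - C\right)^{2}$)
$g{\left(B \right)} = 4790$ ($g{\left(B \right)} = 4 - \left(- 8 \left(-22\right)^{2} - 914\right) = 4 - \left(\left(-8\right) 484 - 914\right) = 4 - \left(-3872 - 914\right) = 4 - -4786 = 4 + 4786 = 4790$)
$\frac{1}{h{\left(-1093 \right)} + g{\left(1045 \right)}} = \frac{1}{\left(56 - 1093\right)^{2} + 4790} = \frac{1}{\left(-1037\right)^{2} + 4790} = \frac{1}{1075369 + 4790} = \frac{1}{1080159}$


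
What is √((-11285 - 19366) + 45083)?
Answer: 4*√902 ≈ 120.13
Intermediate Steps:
√((-11285 - 19366) + 45083) = √(-30651 + 45083) = √14432 = 4*√902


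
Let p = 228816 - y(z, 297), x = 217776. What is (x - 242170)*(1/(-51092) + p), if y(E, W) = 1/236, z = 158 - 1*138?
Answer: -4206436376920976/753607 ≈ -5.5817e+9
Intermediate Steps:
z = 20 (z = 158 - 138 = 20)
y(E, W) = 1/236
p = 54000575/236 (p = 228816 - 1*1/236 = 228816 - 1/236 = 54000575/236 ≈ 2.2882e+5)
(x - 242170)*(1/(-51092) + p) = (217776 - 242170)*(1/(-51092) + 54000575/236) = -24394*(-1/51092 + 54000575/236) = -24394*172437336104/753607 = -4206436376920976/753607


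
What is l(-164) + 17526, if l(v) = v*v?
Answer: 44422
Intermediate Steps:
l(v) = v²
l(-164) + 17526 = (-164)² + 17526 = 26896 + 17526 = 44422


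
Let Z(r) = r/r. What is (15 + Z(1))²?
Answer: 256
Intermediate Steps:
Z(r) = 1
(15 + Z(1))² = (15 + 1)² = 16² = 256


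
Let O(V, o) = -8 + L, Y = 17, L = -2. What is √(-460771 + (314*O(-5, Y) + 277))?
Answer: I*√463634 ≈ 680.91*I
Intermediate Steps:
O(V, o) = -10 (O(V, o) = -8 - 2 = -10)
√(-460771 + (314*O(-5, Y) + 277)) = √(-460771 + (314*(-10) + 277)) = √(-460771 + (-3140 + 277)) = √(-460771 - 2863) = √(-463634) = I*√463634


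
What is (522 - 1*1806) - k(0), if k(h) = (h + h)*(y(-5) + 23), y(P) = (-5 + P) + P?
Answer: -1284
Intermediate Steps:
y(P) = -5 + 2*P
k(h) = 16*h (k(h) = (h + h)*((-5 + 2*(-5)) + 23) = (2*h)*((-5 - 10) + 23) = (2*h)*(-15 + 23) = (2*h)*8 = 16*h)
(522 - 1*1806) - k(0) = (522 - 1*1806) - 16*0 = (522 - 1806) - 1*0 = -1284 + 0 = -1284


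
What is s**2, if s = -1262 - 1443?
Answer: 7317025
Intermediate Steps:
s = -2705
s**2 = (-2705)**2 = 7317025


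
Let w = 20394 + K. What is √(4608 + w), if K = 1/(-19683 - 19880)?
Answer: 5*√1565356185895/39563 ≈ 158.12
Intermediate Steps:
K = -1/39563 (K = 1/(-39563) = -1/39563 ≈ -2.5276e-5)
w = 806847821/39563 (w = 20394 - 1/39563 = 806847821/39563 ≈ 20394.)
√(4608 + w) = √(4608 + 806847821/39563) = √(989154125/39563) = 5*√1565356185895/39563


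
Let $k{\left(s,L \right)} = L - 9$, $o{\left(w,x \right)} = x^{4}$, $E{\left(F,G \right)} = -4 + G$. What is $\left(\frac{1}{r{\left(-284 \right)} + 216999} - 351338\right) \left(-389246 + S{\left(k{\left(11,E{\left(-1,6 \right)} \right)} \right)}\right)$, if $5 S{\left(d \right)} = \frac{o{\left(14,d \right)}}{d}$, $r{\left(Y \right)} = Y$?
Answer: $\frac{148212486088879337}{1083575} \approx 1.3678 \cdot 10^{11}$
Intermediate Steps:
$k{\left(s,L \right)} = -9 + L$
$S{\left(d \right)} = \frac{d^{3}}{5}$ ($S{\left(d \right)} = \frac{d^{4} \frac{1}{d}}{5} = \frac{d^{3}}{5}$)
$\left(\frac{1}{r{\left(-284 \right)} + 216999} - 351338\right) \left(-389246 + S{\left(k{\left(11,E{\left(-1,6 \right)} \right)} \right)}\right) = \left(\frac{1}{-284 + 216999} - 351338\right) \left(-389246 + \frac{\left(-9 + \left(-4 + 6\right)\right)^{3}}{5}\right) = \left(\frac{1}{216715} - 351338\right) \left(-389246 + \frac{\left(-9 + 2\right)^{3}}{5}\right) = \left(\frac{1}{216715} - 351338\right) \left(-389246 + \frac{\left(-7\right)^{3}}{5}\right) = - \frac{76140214669 \left(-389246 + \frac{1}{5} \left(-343\right)\right)}{216715} = - \frac{76140214669 \left(-389246 - \frac{343}{5}\right)}{216715} = \left(- \frac{76140214669}{216715}\right) \left(- \frac{1946573}{5}\right) = \frac{148212486088879337}{1083575}$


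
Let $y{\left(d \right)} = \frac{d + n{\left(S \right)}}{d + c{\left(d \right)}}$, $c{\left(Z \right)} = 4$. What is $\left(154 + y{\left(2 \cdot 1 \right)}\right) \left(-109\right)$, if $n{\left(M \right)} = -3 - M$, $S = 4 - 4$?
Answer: $- \frac{100607}{6} \approx -16768.0$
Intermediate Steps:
$S = 0$
$y{\left(d \right)} = \frac{-3 + d}{4 + d}$ ($y{\left(d \right)} = \frac{d - 3}{d + 4} = \frac{d + \left(-3 + 0\right)}{4 + d} = \frac{d - 3}{4 + d} = \frac{-3 + d}{4 + d}$)
$\left(154 + y{\left(2 \cdot 1 \right)}\right) \left(-109\right) = \left(154 + \frac{-3 + 2 \cdot 1}{4 + 2 \cdot 1}\right) \left(-109\right) = \left(154 + \frac{-3 + 2}{4 + 2}\right) \left(-109\right) = \left(154 + \frac{1}{6} \left(-1\right)\right) \left(-109\right) = \left(154 - \frac{1}{6}\right) \left(-109\right) = \frac{923}{6} \left(-109\right) = - \frac{100607}{6}$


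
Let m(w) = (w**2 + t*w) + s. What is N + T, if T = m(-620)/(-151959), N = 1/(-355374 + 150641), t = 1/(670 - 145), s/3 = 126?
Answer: -8271549767573/3266657304435 ≈ -2.5321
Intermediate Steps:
s = 378 (s = 3*126 = 378)
t = 1/525 ≈ 0.0019048
m(w) = 378 + w**2 + w/525 (m(w) = (w**2 + w/525) + 378 = 378 + w**2 + w/525)
N = -1/204733 (N = 1/(-204733) = -1/204733 ≈ -4.8844e-6)
T = -40401566/15955695 (T = (378 + (-620)**2 + (1/525)*(-620))/(-151959) = (378 + 384400 - 124/105)*(-1/151959) = (40401566/105)*(-1/151959) = -40401566/15955695 ≈ -2.5321)
N + T = -1/204733 - 40401566/15955695 = -8271549767573/3266657304435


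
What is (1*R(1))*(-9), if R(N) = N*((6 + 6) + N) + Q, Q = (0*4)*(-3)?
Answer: -117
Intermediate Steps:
Q = 0 (Q = 0*(-3) = 0)
R(N) = N*(12 + N) (R(N) = N*((6 + 6) + N) + 0 = N*(12 + N) + 0 = N*(12 + N))
(1*R(1))*(-9) = (1*(1*(12 + 1)))*(-9) = (1*(1*13))*(-9) = (1*13)*(-9) = 13*(-9) = -117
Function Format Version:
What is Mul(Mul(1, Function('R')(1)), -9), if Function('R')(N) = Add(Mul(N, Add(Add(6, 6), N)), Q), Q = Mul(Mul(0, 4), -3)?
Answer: -117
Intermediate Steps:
Q = 0 (Q = Mul(0, -3) = 0)
Function('R')(N) = Mul(N, Add(12, N)) (Function('R')(N) = Add(Mul(N, Add(Add(6, 6), N)), 0) = Add(Mul(N, Add(12, N)), 0) = Mul(N, Add(12, N)))
Mul(Mul(1, Function('R')(1)), -9) = Mul(Mul(1, Mul(1, Add(12, 1))), -9) = Mul(Mul(1, Mul(1, 13)), -9) = Mul(Mul(1, 13), -9) = Mul(13, -9) = -117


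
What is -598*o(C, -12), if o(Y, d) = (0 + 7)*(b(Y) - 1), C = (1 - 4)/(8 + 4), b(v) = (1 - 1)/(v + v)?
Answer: 4186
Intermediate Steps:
b(v) = 0 (b(v) = 0/((2*v)) = 0*(1/(2*v)) = 0)
C = -¼ (C = -3/12 = -3*1/12 = -¼ ≈ -0.25000)
o(Y, d) = -7 (o(Y, d) = (0 + 7)*(0 - 1) = 7*(-1) = -7)
-598*o(C, -12) = -598*(-7) = 4186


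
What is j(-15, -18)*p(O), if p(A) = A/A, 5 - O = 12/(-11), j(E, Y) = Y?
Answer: -18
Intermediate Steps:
O = 67/11 (O = 5 - 12/(-11) = 5 - 12*(-1)/11 = 5 - 1*(-12/11) = 5 + 12/11 = 67/11 ≈ 6.0909)
p(A) = 1
j(-15, -18)*p(O) = -18*1 = -18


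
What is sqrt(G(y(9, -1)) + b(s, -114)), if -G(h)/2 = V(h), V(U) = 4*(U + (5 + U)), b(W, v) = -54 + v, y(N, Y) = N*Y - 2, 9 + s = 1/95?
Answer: 4*I*sqrt(2) ≈ 5.6569*I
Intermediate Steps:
s = -854/95 (s = -9 + 1/95 = -854/95 ≈ -8.9895)
y(N, Y) = -2 + N*Y
V(U) = 20 + 8*U (V(U) = 4*(5 + 2*U) = 20 + 8*U)
G(h) = -40 - 16*h (G(h) = -2*(20 + 8*h) = -40 - 16*h)
sqrt(G(y(9, -1)) + b(s, -114)) = sqrt((-40 - 16*(-2 + 9*(-1))) + (-54 - 114)) = sqrt((-40 - 16*(-2 - 9)) - 168) = sqrt((-40 - 16*(-11)) - 168) = sqrt((-40 + 176) - 168) = sqrt(136 - 168) = sqrt(-32) = 4*I*sqrt(2)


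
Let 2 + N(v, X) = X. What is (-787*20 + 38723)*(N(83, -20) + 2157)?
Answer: 49068705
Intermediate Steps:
N(v, X) = -2 + X
(-787*20 + 38723)*(N(83, -20) + 2157) = (-787*20 + 38723)*((-2 - 20) + 2157) = (-15740 + 38723)*(-22 + 2157) = 22983*2135 = 49068705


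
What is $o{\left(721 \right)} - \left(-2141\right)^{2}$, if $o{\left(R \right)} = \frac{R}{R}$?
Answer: $-4583880$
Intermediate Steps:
$o{\left(R \right)} = 1$
$o{\left(721 \right)} - \left(-2141\right)^{2} = 1 - \left(-2141\right)^{2} = 1 - 4583881 = -4583880$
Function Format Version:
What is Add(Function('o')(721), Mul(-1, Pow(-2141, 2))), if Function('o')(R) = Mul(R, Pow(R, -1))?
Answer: -4583880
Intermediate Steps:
Function('o')(R) = 1
Add(Function('o')(721), Mul(-1, Pow(-2141, 2))) = Add(1, Mul(-1, Pow(-2141, 2))) = Add(1, Mul(-1, 4583881)) = Add(1, -4583881) = -4583880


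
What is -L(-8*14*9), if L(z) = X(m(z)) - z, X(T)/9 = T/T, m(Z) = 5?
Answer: -1017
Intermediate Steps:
X(T) = 9 (X(T) = 9*(T/T) = 9*1 = 9)
L(z) = 9 - z
-L(-8*14*9) = -(9 - (-8*14)*9) = -(9 - (-112)*9) = -(9 - 1*(-1008)) = -(9 + 1008) = -1*1017 = -1017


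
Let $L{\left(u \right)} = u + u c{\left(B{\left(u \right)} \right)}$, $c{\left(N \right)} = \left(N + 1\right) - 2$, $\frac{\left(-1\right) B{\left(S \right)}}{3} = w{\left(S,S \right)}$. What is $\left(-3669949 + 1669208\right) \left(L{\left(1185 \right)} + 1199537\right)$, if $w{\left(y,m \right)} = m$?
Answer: $6028508735258$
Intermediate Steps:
$B{\left(S \right)} = - 3 S$
$c{\left(N \right)} = -1 + N$ ($c{\left(N \right)} = \left(1 + N\right) - 2 = -1 + N$)
$L{\left(u \right)} = u + u \left(-1 - 3 u\right)$
$\left(-3669949 + 1669208\right) \left(L{\left(1185 \right)} + 1199537\right) = \left(-3669949 + 1669208\right) \left(- 3 \cdot 1185^{2} + 1199537\right) = - 2000741 \left(\left(-3\right) 1404225 + 1199537\right) = - 2000741 \left(-4212675 + 1199537\right) = \left(-2000741\right) \left(-3013138\right) = 6028508735258$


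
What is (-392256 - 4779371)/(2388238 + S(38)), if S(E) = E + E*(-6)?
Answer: -5171627/2388048 ≈ -2.1656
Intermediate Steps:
S(E) = -5*E (S(E) = E - 6*E = -5*E)
(-392256 - 4779371)/(2388238 + S(38)) = (-392256 - 4779371)/(2388238 - 5*38) = -5171627/(2388238 - 190) = -5171627/2388048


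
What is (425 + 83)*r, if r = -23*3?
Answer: -35052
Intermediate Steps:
r = -69
(425 + 83)*r = (425 + 83)*(-69) = 508*(-69) = -35052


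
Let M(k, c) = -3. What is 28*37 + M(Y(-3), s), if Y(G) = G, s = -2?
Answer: 1033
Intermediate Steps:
28*37 + M(Y(-3), s) = 28*37 - 3 = 1036 - 3 = 1033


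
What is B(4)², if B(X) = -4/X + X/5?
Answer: 1/25 ≈ 0.040000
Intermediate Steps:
B(X) = -4/X + X/5 (B(X) = -4/X + X*(⅕) = -4/X + X/5)
B(4)² = (-4/4 + (⅕)*4)² = (-4*¼ + ⅘)² = (-1 + ⅘)² = (-⅕)² = 1/25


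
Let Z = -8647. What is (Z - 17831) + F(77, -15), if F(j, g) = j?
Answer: -26401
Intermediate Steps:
(Z - 17831) + F(77, -15) = (-8647 - 17831) + 77 = -26478 + 77 = -26401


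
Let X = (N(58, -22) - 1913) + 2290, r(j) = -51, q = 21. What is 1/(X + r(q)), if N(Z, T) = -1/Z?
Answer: 58/18907 ≈ 0.0030676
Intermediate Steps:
X = 21865/58 (X = (-1/58 - 1913) + 2290 = -110955/58 + 2290 = 21865/58 ≈ 376.98)
1/(X + r(q)) = 1/(21865/58 - 51) = 1/(18907/58) = 58/18907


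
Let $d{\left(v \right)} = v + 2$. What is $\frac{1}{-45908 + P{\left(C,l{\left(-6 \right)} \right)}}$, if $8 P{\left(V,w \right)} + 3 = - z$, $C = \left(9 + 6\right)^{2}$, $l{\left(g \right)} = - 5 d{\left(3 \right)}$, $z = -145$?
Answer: $- \frac{4}{183561} \approx -2.1791 \cdot 10^{-5}$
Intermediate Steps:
$d{\left(v \right)} = 2 + v$
$l{\left(g \right)} = -25$ ($l{\left(g \right)} = - 5 \left(2 + 3\right) = \left(-5\right) 5 = -25$)
$C = 225$ ($C = 15^{2} = 225$)
$P{\left(V,w \right)} = \frac{71}{4}$ ($P{\left(V,w \right)} = - \frac{3}{8} + \frac{\left(-1\right) \left(-145\right)}{8} = - \frac{3}{8} + \frac{1}{8} \cdot 145 = - \frac{3}{8} + \frac{145}{8} = \frac{71}{4}$)
$\frac{1}{-45908 + P{\left(C,l{\left(-6 \right)} \right)}} = \frac{1}{-45908 + \frac{71}{4}} = \frac{1}{- \frac{183561}{4}} = - \frac{4}{183561}$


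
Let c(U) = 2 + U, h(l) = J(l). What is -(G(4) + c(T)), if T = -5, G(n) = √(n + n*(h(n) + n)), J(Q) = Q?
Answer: -3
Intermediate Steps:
h(l) = l
G(n) = √(n + 2*n²) (G(n) = √(n + n*(n + n)) = √(n + n*(2*n)) = √(n + 2*n²))
-(G(4) + c(T)) = -(√(4*(1 + 2*4)) + (2 - 5)) = -(√(4*(1 + 8)) - 3) = -(√(4*9) - 3) = -(√36 - 3) = -(6 - 3) = -1*3 = -3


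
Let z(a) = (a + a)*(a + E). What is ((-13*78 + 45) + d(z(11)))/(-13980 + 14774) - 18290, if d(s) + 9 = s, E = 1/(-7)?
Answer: -50830497/2779 ≈ -18291.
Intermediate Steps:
E = -⅐ ≈ -0.14286
z(a) = 2*a*(-⅐ + a) (z(a) = (a + a)*(a - ⅐) = (2*a)*(-⅐ + a) = 2*a*(-⅐ + a))
d(s) = -9 + s
((-13*78 + 45) + d(z(11)))/(-13980 + 14774) - 18290 = ((-13*78 + 45) + (-9 + (2/7)*11*(-1 + 7*11)))/(-13980 + 14774) - 18290 = ((-1014 + 45) + (-9 + (2/7)*11*(-1 + 77)))/794 - 18290 = (-969 + (-9 + (2/7)*11*76))*(1/794) - 18290 = (-969 + (-9 + 1672/7))*(1/794) - 18290 = (-969 + 1609/7)*(1/794) - 18290 = -5174/7*1/794 - 18290 = -2587/2779 - 18290 = -50830497/2779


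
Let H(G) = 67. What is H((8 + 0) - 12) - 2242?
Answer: -2175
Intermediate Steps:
H((8 + 0) - 12) - 2242 = 67 - 2242 = -2175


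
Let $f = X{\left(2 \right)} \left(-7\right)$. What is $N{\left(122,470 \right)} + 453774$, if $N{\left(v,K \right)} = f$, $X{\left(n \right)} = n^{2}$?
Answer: $453746$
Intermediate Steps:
$f = -28$ ($f = 2^{2} \left(-7\right) = 4 \left(-7\right) = -28$)
$N{\left(v,K \right)} = -28$
$N{\left(122,470 \right)} + 453774 = -28 + 453774 = 453746$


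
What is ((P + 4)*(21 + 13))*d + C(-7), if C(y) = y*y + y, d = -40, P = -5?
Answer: 1402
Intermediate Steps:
C(y) = y + y**2 (C(y) = y**2 + y = y + y**2)
((P + 4)*(21 + 13))*d + C(-7) = ((-5 + 4)*(21 + 13))*(-40) - 7*(1 - 7) = -1*34*(-40) - 7*(-6) = -34*(-40) + 42 = 1360 + 42 = 1402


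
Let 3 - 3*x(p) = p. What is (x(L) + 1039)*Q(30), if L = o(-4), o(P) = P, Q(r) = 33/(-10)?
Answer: -17182/5 ≈ -3436.4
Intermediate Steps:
Q(r) = -33/10 (Q(r) = 33*(-1/10) = -33/10)
L = -4
x(p) = 1 - p/3
(x(L) + 1039)*Q(30) = ((1 - 1/3*(-4)) + 1039)*(-33/10) = ((1 + 4/3) + 1039)*(-33/10) = (7/3 + 1039)*(-33/10) = (3124/3)*(-33/10) = -17182/5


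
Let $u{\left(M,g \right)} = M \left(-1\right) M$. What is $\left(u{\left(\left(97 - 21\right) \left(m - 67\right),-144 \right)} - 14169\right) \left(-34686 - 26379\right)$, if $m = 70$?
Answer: $4039632945$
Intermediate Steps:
$u{\left(M,g \right)} = - M^{2}$ ($u{\left(M,g \right)} = - M M = - M^{2}$)
$\left(u{\left(\left(97 - 21\right) \left(m - 67\right),-144 \right)} - 14169\right) \left(-34686 - 26379\right) = \left(- \left(\left(97 - 21\right) \left(70 - 67\right)\right)^{2} - 14169\right) \left(-34686 - 26379\right) = \left(- \left(76 \cdot 3\right)^{2} - 14169\right) \left(-61065\right) = \left(- 228^{2} - 14169\right) \left(-61065\right) = \left(\left(-1\right) 51984 - 14169\right) \left(-61065\right) = \left(-51984 - 14169\right) \left(-61065\right) = \left(-66153\right) \left(-61065\right) = 4039632945$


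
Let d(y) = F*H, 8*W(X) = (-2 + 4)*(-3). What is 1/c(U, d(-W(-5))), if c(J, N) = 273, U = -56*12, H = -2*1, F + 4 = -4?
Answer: 1/273 ≈ 0.0036630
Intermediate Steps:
F = -8 (F = -4 - 4 = -8)
W(X) = -¾ (W(X) = ((-2 + 4)*(-3))/8 = (2*(-3))/8 = (⅛)*(-6) = -¾)
H = -2
d(y) = 16 (d(y) = -8*(-2) = 16)
U = -672
1/c(U, d(-W(-5))) = 1/273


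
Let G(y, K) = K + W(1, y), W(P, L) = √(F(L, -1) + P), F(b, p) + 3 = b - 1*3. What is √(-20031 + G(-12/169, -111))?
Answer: √(-3403998 + 13*I*√857)/13 ≈ 0.0079335 + 141.92*I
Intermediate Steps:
F(b, p) = -6 + b (F(b, p) = -3 + (b - 1*3) = -3 + (b - 3) = -3 + (-3 + b) = -6 + b)
W(P, L) = √(-6 + L + P) (W(P, L) = √((-6 + L) + P) = √(-6 + L + P))
G(y, K) = K + √(-5 + y) (G(y, K) = K + √(-6 + y + 1) = K + √(-5 + y))
√(-20031 + G(-12/169, -111)) = √(-20031 + (-111 + √(-5 - 12/169))) = √(-20031 + (-111 + √(-857/169))) = √(-20031 + (-111 + I*√857/13)) = √(-20142 + I*√857/13)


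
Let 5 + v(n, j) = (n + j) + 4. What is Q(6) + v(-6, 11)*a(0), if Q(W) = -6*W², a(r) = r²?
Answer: -216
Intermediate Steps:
v(n, j) = -1 + j + n (v(n, j) = -5 + ((n + j) + 4) = -5 + ((j + n) + 4) = -5 + (4 + j + n) = -1 + j + n)
Q(6) + v(-6, 11)*a(0) = -6*6² + (-1 + 11 - 6)*0² = -6*36 + 4*0 = -216 + 0 = -216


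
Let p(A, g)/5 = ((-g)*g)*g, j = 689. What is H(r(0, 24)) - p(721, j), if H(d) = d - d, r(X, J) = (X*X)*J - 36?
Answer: 1635413845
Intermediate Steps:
r(X, J) = -36 + J*X² (r(X, J) = X²*J - 36 = J*X² - 36 = -36 + J*X²)
p(A, g) = -5*g³ (p(A, g) = 5*(((-g)*g)*g) = 5*((-g²)*g) = 5*(-g³) = -5*g³)
H(d) = 0
H(r(0, 24)) - p(721, j) = 0 - (-5)*689³ = 0 - (-5)*327082769 = 0 - 1*(-1635413845) = 0 + 1635413845 = 1635413845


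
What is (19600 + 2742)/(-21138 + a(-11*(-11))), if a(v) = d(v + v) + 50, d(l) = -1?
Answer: -22342/21089 ≈ -1.0594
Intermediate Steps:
a(v) = 49 (a(v) = -1 + 50 = 49)
(19600 + 2742)/(-21138 + a(-11*(-11))) = (19600 + 2742)/(-21138 + 49) = 22342/(-21089) = 22342*(-1/21089) = -22342/21089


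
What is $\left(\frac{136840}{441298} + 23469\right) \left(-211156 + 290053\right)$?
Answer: $\frac{2857108537479}{1543} \approx 1.8517 \cdot 10^{9}$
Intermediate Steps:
$\left(\frac{136840}{441298} + 23469\right) \left(-211156 + 290053\right) = \left(136840 \cdot \frac{1}{441298} + 23469\right) 78897 = \left(\frac{6220}{20059} + 23469\right) 78897 = \frac{470770891}{20059} \cdot 78897 = \frac{2857108537479}{1543}$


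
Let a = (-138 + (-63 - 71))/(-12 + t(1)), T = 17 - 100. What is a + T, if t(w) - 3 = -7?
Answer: -66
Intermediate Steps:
t(w) = -4 (t(w) = 3 - 7 = -4)
T = -83
a = 17 (a = (-138 + (-63 - 71))/(-12 - 4) = (-138 - 134)/(-16) = -272*(-1/16) = 17)
a + T = 17 - 83 = -66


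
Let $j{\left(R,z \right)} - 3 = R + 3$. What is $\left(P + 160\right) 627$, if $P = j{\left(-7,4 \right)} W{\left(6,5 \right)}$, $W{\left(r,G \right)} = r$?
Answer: $96558$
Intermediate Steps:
$j{\left(R,z \right)} = 6 + R$ ($j{\left(R,z \right)} = 3 + \left(R + 3\right) = 3 + \left(3 + R\right) = 6 + R$)
$P = -6$ ($P = \left(6 - 7\right) 6 = \left(-1\right) 6 = -6$)
$\left(P + 160\right) 627 = \left(-6 + 160\right) 627 = 154 \cdot 627 = 96558$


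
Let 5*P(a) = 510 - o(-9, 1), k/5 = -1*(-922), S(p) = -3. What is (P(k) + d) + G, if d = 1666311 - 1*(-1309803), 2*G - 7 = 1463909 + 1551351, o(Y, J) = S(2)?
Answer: 44838501/10 ≈ 4.4838e+6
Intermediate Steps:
k = 4610 (k = 5*(-1*(-922)) = 5*922 = 4610)
o(Y, J) = -3
G = 3015267/2 (G = 7/2 + (1463909 + 1551351)/2 = 7/2 + (½)*3015260 = 7/2 + 1507630 = 3015267/2 ≈ 1.5076e+6)
P(a) = 513/5 (P(a) = (510 - 1*(-3))/5 = (510 + 3)/5 = (⅕)*513 = 513/5)
d = 2976114 (d = 1666311 + 1309803 = 2976114)
(P(k) + d) + G = (513/5 + 2976114) + 3015267/2 = 14881083/5 + 3015267/2 = 44838501/10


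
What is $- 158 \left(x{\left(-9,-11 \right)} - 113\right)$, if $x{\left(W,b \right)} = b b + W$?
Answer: $158$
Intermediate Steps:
$x{\left(W,b \right)} = W + b^{2}$ ($x{\left(W,b \right)} = b^{2} + W = W + b^{2}$)
$- 158 \left(x{\left(-9,-11 \right)} - 113\right) = - 158 \left(\left(-9 + \left(-11\right)^{2}\right) - 113\right) = - 158 \left(\left(-9 + 121\right) - 113\right) = - 158 \left(112 - 113\right) = \left(-158\right) \left(-1\right) = 158$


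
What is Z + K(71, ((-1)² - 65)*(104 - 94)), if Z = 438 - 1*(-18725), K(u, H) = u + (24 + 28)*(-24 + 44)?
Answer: 20274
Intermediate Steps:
K(u, H) = 1040 + u (K(u, H) = u + 52*20 = u + 1040 = 1040 + u)
Z = 19163 (Z = 438 + 18725 = 19163)
Z + K(71, ((-1)² - 65)*(104 - 94)) = 19163 + (1040 + 71) = 19163 + 1111 = 20274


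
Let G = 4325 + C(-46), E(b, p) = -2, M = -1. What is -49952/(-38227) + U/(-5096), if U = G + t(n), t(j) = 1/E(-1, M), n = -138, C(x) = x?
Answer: 26000335/55658512 ≈ 0.46714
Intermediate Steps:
t(j) = -1/2 (t(j) = 1/(-2) = -1/2)
G = 4279 (G = 4325 - 46 = 4279)
U = 8557/2 (U = 4279 - 1/2 = 8557/2 ≈ 4278.5)
-49952/(-38227) + U/(-5096) = -49952/(-38227) + (8557/2)/(-5096) = -49952*(-1/38227) + (8557/2)*(-1/5096) = 7136/5461 - 8557/10192 = 26000335/55658512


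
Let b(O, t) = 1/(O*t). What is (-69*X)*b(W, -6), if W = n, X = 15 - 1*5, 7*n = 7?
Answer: 115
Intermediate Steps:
n = 1 (n = (⅐)*7 = 1)
X = 10 (X = 15 - 5 = 10)
W = 1
b(O, t) = 1/(O*t)
(-69*X)*b(W, -6) = (-69*10)*(1/(1*(-6))) = -690*(-1)/6 = -690*(-⅙) = 115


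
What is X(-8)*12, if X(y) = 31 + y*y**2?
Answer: -5772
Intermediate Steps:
X(y) = 31 + y**3
X(-8)*12 = (31 + (-8)**3)*12 = (31 - 512)*12 = -481*12 = -5772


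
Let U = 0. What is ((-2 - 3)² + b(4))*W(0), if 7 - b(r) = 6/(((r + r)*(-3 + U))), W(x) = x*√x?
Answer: 0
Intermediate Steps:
W(x) = x^(3/2)
b(r) = 7 + 1/r (b(r) = 7 - 6/((r + r)*(-3 + 0)) = 7 - 6/((2*r)*(-3)) = 7 - 6/((-6*r)) = 7 - 6*(-1/(6*r)) = 7 - (-1)/r = 7 + 1/r)
((-2 - 3)² + b(4))*W(0) = ((-2 - 3)² + (7 + 1/4))*0^(3/2) = ((-5)² + (7 + ¼))*0 = (25 + 29/4)*0 = (129/4)*0 = 0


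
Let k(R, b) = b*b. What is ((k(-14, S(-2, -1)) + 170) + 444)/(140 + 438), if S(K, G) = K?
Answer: 309/289 ≈ 1.0692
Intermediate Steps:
k(R, b) = b**2
((k(-14, S(-2, -1)) + 170) + 444)/(140 + 438) = (((-2)**2 + 170) + 444)/(140 + 438) = ((4 + 170) + 444)/578 = (174 + 444)*(1/578) = 618*(1/578) = 309/289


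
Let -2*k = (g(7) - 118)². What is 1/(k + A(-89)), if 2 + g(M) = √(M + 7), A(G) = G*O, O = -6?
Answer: -6673/44327329 - 120*√14/44327329 ≈ -0.00016067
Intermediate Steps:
A(G) = -6*G (A(G) = G*(-6) = -6*G)
g(M) = -2 + √(7 + M) (g(M) = -2 + √(M + 7) = -2 + √(7 + M))
k = -(-120 + √14)²/2 (k = -((-2 + √(7 + 7)) - 118)²/2 = -((-2 + √14) - 118)²/2 = -(-120 + √14)²/2 ≈ -6758.0)
1/(k + A(-89)) = 1/((-7207 + 120*√14) - 6*(-89)) = 1/((-7207 + 120*√14) + 534) = 1/(-6673 + 120*√14)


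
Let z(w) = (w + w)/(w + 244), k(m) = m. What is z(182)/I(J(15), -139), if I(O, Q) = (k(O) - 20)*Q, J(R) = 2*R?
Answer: -91/148035 ≈ -0.00061472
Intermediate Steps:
z(w) = 2*w/(244 + w) (z(w) = (2*w)/(244 + w) = 2*w/(244 + w))
I(O, Q) = Q*(-20 + O) (I(O, Q) = (O - 20)*Q = (-20 + O)*Q = Q*(-20 + O))
z(182)/I(J(15), -139) = (2*182/(244 + 182))/((-139*(-20 + 2*15))) = (2*182/426)/((-139*(-20 + 30))) = (2*182*(1/426))/((-139*10)) = (182/213)/(-1390) = (182/213)*(-1/1390) = -91/148035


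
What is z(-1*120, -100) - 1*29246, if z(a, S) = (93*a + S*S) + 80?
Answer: -30326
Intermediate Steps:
z(a, S) = 80 + S**2 + 93*a (z(a, S) = (93*a + S**2) + 80 = (S**2 + 93*a) + 80 = 80 + S**2 + 93*a)
z(-1*120, -100) - 1*29246 = (80 + (-100)**2 + 93*(-1*120)) - 1*29246 = (80 + 10000 + 93*(-120)) - 29246 = (80 + 10000 - 11160) - 29246 = -1080 - 29246 = -30326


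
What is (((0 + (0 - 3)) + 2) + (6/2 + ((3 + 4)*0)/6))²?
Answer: 4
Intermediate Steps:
(((0 + (0 - 3)) + 2) + (6/2 + ((3 + 4)*0)/6))² = (((0 - 3) + 2) + (6*(½) + (7*0)*(⅙)))² = ((-3 + 2) + (3 + 0*(⅙)))² = (-1 + (3 + 0))² = (-1 + 3)² = 2² = 4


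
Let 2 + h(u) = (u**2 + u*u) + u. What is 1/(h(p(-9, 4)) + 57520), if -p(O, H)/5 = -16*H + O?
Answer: 1/324333 ≈ 3.0833e-6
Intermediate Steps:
p(O, H) = -5*O + 80*H (p(O, H) = -5*(-16*H + O) = -5*(O - 16*H) = -5*O + 80*H)
h(u) = -2 + u + 2*u**2 (h(u) = -2 + ((u**2 + u*u) + u) = -2 + ((u**2 + u**2) + u) = -2 + (2*u**2 + u) = -2 + (u + 2*u**2) = -2 + u + 2*u**2)
1/(h(p(-9, 4)) + 57520) = 1/((-2 + (-5*(-9) + 80*4) + 2*(-5*(-9) + 80*4)**2) + 57520) = 1/((-2 + (45 + 320) + 2*(45 + 320)**2) + 57520) = 1/((-2 + 365 + 2*365**2) + 57520) = 1/((-2 + 365 + 2*133225) + 57520) = 1/((-2 + 365 + 266450) + 57520) = 1/(266813 + 57520) = 1/324333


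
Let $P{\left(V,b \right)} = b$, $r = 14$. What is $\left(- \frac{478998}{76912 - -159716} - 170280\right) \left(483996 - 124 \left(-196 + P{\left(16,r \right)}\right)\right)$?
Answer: $- \frac{566978719975462}{6573} \approx -8.6259 \cdot 10^{10}$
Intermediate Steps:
$\left(- \frac{478998}{76912 - -159716} - 170280\right) \left(483996 - 124 \left(-196 + P{\left(16,r \right)}\right)\right) = \left(- \frac{478998}{76912 - -159716} - 170280\right) \left(483996 - 124 \left(-196 + 14\right)\right) = \left(- \frac{478998}{76912 + 159716} - 170280\right) \left(483996 - -22568\right) = \left(- \frac{478998}{236628} - 170280\right) \left(483996 + 22568\right) = \left(\left(-478998\right) \frac{1}{236628} - 170280\right) 506564 = \left(- \frac{26611}{13146} - 170280\right) 506564 = \left(- \frac{2238527491}{13146}\right) 506564 = - \frac{566978719975462}{6573}$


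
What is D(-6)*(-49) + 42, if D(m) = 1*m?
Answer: 336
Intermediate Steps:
D(m) = m
D(-6)*(-49) + 42 = -6*(-49) + 42 = 294 + 42 = 336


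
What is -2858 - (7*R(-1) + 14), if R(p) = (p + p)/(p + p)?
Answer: -2879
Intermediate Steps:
R(p) = 1 (R(p) = (2*p)/((2*p)) = (2*p)*(1/(2*p)) = 1)
-2858 - (7*R(-1) + 14) = -2858 - (7*1 + 14) = -2858 - (7 + 14) = -2858 - 1*21 = -2858 - 21 = -2879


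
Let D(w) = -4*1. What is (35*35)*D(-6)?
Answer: -4900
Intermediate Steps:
D(w) = -4
(35*35)*D(-6) = (35*35)*(-4) = 1225*(-4) = -4900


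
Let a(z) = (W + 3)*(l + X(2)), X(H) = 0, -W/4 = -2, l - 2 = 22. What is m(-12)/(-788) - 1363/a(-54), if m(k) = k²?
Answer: -278015/52008 ≈ -5.3456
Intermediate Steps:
l = 24 (l = 2 + 22 = 24)
W = 8 (W = -4*(-2) = 8)
a(z) = 264 (a(z) = (8 + 3)*(24 + 0) = 11*24 = 264)
m(-12)/(-788) - 1363/a(-54) = (-12)²/(-788) - 1363/264 = 144*(-1/788) - 1363*1/264 = -36/197 - 1363/264 = -278015/52008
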